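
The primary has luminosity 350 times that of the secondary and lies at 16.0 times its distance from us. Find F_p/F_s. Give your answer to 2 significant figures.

1.4

F = L/(4πd²), so F_p/F_s = (L_p/L_s) / (d_p/d_s)²
= 350 / (16.0)² = 350 / 256.0 = 1.367.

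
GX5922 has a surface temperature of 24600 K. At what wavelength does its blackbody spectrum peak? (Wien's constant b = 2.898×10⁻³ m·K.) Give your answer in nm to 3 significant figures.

118 nm

λ_max = b/T = 2.898×10⁻³ / 24600 = 1.18×10^-7 m = 117.8 nm.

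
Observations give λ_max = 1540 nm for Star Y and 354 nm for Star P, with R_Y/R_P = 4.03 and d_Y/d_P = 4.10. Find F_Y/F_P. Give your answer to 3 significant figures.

0.00270

Wien's law: T_Y/T_P = λ_P/λ_Y = 354/1540 = 0.2299.
L_Y/L_P = (R_Y/R_P)²(T_Y/T_P)⁴ = (4.03)²(0.2299)⁴ = 0.04535.
F_Y/F_P = (L_Y/L_P)/(d_Y/d_P)² = 0.04535/(4.10)² = 0.002698.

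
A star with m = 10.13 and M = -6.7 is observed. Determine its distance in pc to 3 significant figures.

m − M = 5 log₁₀(d/10 pc)
10.13 − (-6.7) = 16.83 = 5 log₁₀(d/10)
d = 10 × 10^(16.83/5) = 10 × 10^3.366 = 2.323×10^4 pc.

2.32×10^4 pc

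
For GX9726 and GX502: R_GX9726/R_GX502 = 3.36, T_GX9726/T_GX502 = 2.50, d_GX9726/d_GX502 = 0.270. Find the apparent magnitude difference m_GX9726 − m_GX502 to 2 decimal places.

-9.45

L_GX9726/L_GX502 = (3.36)²(2.50)⁴ = 441.0.
F_GX9726/F_GX502 = (L_GX9726/L_GX502)/(d_GX9726/d_GX502)² = 441.0/0.07290 = 6049.
m_GX9726 − m_GX502 = −2.5 log₁₀(6049) = -9.45.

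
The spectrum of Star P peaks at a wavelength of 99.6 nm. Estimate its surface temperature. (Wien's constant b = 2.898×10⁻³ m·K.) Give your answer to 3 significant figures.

2.91×10^4 K

T = b/λ_max = 2.898×10⁻³ / (99.6×10⁻⁹) = 2.910×10^4 K.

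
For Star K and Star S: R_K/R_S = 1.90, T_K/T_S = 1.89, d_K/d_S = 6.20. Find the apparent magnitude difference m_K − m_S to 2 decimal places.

-0.20

L_K/L_S = (1.90)²(1.89)⁴ = 46.06.
F_K/F_S = (L_K/L_S)/(d_K/d_S)² = 46.06/38.44 = 1.198.
m_K − m_S = −2.5 log₁₀(1.198) = -0.20.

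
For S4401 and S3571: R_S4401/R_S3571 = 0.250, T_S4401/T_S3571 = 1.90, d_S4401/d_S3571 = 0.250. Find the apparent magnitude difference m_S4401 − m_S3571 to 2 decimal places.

L_S4401/L_S3571 = (0.250)²(1.90)⁴ = 0.8145.
F_S4401/F_S3571 = (L_S4401/L_S3571)/(d_S4401/d_S3571)² = 0.8145/0.06250 = 13.03.
m_S4401 − m_S3571 = −2.5 log₁₀(13.03) = -2.79.

-2.79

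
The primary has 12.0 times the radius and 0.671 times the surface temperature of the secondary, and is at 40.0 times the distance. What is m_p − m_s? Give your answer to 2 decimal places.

4.35

L_p/L_s = (12.0)²(0.671)⁴ = 29.19.
F_p/F_s = (L_p/L_s)/(d_p/d_s)² = 29.19/1600 = 0.01824.
m_p − m_s = −2.5 log₁₀(0.01824) = 4.35.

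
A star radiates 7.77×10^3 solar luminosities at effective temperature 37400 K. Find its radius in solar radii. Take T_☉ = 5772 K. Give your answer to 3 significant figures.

2.10 solar radii

R/R_☉ = √(L/L_☉) / (T/T_☉)² = √(7.77×10^3) / (6.480)²
       = 88.15 / 41.98 = 2.100.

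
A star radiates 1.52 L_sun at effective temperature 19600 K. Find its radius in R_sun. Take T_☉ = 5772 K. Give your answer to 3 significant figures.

R/R_☉ = √(L/L_☉) / (T/T_☉)² = √(1.52) / (3.396)²
       = 1.233 / 11.53 = 0.1069.

0.107 R_sun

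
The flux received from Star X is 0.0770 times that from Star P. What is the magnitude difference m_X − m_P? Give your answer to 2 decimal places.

2.78

m_X − m_P = −2.5 log₁₀(F_X/F_P) = −2.5 log₁₀(0.0770) = −2.5 × (-1.114) = 2.784.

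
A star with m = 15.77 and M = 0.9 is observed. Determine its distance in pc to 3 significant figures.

9.42×10^3 pc

m − M = 5 log₁₀(d/10 pc)
15.77 − (0.9) = 14.87 = 5 log₁₀(d/10)
d = 10 × 10^(14.87/5) = 10 × 10^2.974 = 9419 pc.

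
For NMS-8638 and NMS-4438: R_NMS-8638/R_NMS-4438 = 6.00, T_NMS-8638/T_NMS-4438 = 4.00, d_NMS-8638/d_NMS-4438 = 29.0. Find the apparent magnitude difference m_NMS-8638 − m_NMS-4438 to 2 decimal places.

L_NMS-8638/L_NMS-4438 = (6.00)²(4.00)⁴ = 9216.
F_NMS-8638/F_NMS-4438 = (L_NMS-8638/L_NMS-4438)/(d_NMS-8638/d_NMS-4438)² = 9216/841.0 = 10.96.
m_NMS-8638 − m_NMS-4438 = −2.5 log₁₀(10.96) = -2.60.

-2.60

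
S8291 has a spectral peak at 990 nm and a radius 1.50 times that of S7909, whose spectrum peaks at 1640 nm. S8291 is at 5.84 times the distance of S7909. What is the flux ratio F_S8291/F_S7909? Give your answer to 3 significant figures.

Wien's law: T_S8291/T_S7909 = λ_S7909/λ_S8291 = 1640/990 = 1.657.
L_S8291/L_S7909 = (R_S8291/R_S7909)²(T_S8291/T_S7909)⁴ = (1.50)²(1.657)⁴ = 16.94.
F_S8291/F_S7909 = (L_S8291/L_S7909)/(d_S8291/d_S7909)² = 16.94/(5.84)² = 0.4968.

0.497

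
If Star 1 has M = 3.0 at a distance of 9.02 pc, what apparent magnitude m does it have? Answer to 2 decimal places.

m = M + 5 log₁₀(d/10 pc) = 3.0 + 5 log₁₀(9.02/10)
  = 3.0 + 5 × -0.045 = 3.0 + -0.22 = 2.78.

2.78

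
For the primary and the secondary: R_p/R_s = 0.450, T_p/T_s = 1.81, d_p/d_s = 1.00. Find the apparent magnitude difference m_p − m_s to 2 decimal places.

-0.84

L_p/L_s = (0.450)²(1.81)⁴ = 2.173.
F_p/F_s = (L_p/L_s)/(d_p/d_s)² = 2.173/1.000 = 2.173.
m_p − m_s = −2.5 log₁₀(2.173) = -0.84.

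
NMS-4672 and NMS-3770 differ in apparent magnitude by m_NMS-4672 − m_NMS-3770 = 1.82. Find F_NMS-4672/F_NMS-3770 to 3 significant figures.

0.187

F_NMS-4672/F_NMS-3770 = 10^(−(m_NMS-4672 − m_NMS-3770)/2.5) = 10^(-1.82/2.5) = 10^-0.728 = 0.1871.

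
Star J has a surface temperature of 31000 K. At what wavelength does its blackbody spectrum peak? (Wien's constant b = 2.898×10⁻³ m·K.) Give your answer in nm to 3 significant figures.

93.5 nm

λ_max = b/T = 2.898×10⁻³ / 31000 = 9.35×10^-8 m = 93.48 nm.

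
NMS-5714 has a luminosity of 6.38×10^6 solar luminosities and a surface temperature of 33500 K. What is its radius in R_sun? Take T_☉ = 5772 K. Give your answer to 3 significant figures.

75.0 R_sun

R/R_☉ = √(L/L_☉) / (T/T_☉)² = √(6.38×10^6) / (5.804)²
       = 2526 / 33.69 = 74.98.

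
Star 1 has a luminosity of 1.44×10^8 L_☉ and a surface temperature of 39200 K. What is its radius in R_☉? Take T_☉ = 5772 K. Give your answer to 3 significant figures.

260 R_☉

R/R_☉ = √(L/L_☉) / (T/T_☉)² = √(1.44×10^8) / (6.791)²
       = 1.200×10^4 / 46.12 = 260.2.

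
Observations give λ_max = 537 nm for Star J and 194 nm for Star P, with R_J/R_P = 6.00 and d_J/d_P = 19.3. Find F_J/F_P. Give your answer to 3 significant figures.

0.00165

Wien's law: T_J/T_P = λ_P/λ_J = 194/537 = 0.3613.
L_J/L_P = (R_J/R_P)²(T_J/T_P)⁴ = (6.00)²(0.3613)⁴ = 0.6132.
F_J/F_P = (L_J/L_P)/(d_J/d_P)² = 0.6132/(19.3)² = 0.001646.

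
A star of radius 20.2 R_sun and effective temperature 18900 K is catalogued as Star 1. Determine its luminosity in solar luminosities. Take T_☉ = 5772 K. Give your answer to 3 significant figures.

L/L_☉ = (R/R_☉)² (T/T_☉)⁴ = (20.2)² × (18900/5772)⁴
       = 408.0 × (3.274)⁴ = 408.0 × 115.0 = 4.691×10^4.

4.69×10^4 solar luminosities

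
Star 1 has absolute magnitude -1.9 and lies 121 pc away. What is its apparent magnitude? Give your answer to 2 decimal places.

m = M + 5 log₁₀(d/10 pc) = -1.9 + 5 log₁₀(121/10)
  = -1.9 + 5 × 1.083 = -1.9 + 5.41 = 3.51.

3.51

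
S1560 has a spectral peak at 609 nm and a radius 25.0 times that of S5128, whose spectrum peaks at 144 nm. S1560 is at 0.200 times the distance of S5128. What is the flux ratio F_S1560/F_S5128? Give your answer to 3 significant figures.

Wien's law: T_S1560/T_S5128 = λ_S5128/λ_S1560 = 144/609 = 0.2365.
L_S1560/L_S5128 = (R_S1560/R_S5128)²(T_S1560/T_S5128)⁴ = (25.0)²(0.2365)⁴ = 1.954.
F_S1560/F_S5128 = (L_S1560/L_S5128)/(d_S1560/d_S5128)² = 1.954/(0.200)² = 48.84.

48.8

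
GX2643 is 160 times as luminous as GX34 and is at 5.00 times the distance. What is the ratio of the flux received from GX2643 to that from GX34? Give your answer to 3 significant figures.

F = L/(4πd²), so F_GX2643/F_GX34 = (L_GX2643/L_GX34) / (d_GX2643/d_GX34)²
= 160 / (5.00)² = 160 / 25.00 = 6.400.

6.40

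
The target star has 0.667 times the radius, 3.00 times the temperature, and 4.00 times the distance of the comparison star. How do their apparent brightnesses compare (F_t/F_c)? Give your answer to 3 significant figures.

2.25

L_t/L_c = (R_t/R_c)²(T_t/T_c)⁴ = (0.667)² × (3.00)⁴ = 36.04.
F_t/F_c = (L_t/L_c)/(d_t/d_c)² = 36.04 / (4.00)² = 2.252.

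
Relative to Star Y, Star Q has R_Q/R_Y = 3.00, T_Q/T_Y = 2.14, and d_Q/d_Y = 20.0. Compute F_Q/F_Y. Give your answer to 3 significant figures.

0.472

L_Q/L_Y = (R_Q/R_Y)²(T_Q/T_Y)⁴ = (3.00)² × (2.14)⁴ = 188.8.
F_Q/F_Y = (L_Q/L_Y)/(d_Q/d_Y)² = 188.8 / (20.0)² = 0.4719.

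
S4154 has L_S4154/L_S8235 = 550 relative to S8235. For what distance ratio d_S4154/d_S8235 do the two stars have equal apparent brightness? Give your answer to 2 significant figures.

23

Equal flux requires L_S4154/d_S4154² = L_S8235/d_S8235², so d_S4154/d_S8235 = √(L_S4154/L_S8235)
= √(550) = 23.45.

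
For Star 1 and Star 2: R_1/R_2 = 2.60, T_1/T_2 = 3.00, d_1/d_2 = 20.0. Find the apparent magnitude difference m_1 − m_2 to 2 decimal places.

-0.34

L_1/L_2 = (2.60)²(3.00)⁴ = 547.6.
F_1/F_2 = (L_1/L_2)/(d_1/d_2)² = 547.6/400.0 = 1.369.
m_1 − m_2 = −2.5 log₁₀(1.369) = -0.34.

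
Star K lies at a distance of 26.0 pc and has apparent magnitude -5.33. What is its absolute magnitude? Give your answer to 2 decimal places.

M = m − 5 log₁₀(d/10 pc) = -5.33 − 5 log₁₀(26.0/10)
  = -5.33 − 5 × 0.415 = -5.33 − 2.07 = -7.40.

-7.40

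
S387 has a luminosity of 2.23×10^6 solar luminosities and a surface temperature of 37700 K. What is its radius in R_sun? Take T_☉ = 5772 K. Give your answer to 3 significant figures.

R/R_☉ = √(L/L_☉) / (T/T_☉)² = √(2.23×10^6) / (6.532)²
       = 1493 / 42.66 = 35.00.

35.0 R_sun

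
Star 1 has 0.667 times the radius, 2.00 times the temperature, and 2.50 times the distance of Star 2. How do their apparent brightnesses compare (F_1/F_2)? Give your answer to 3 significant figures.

L_1/L_2 = (R_1/R_2)²(T_1/T_2)⁴ = (0.667)² × (2.00)⁴ = 7.118.
F_1/F_2 = (L_1/L_2)/(d_1/d_2)² = 7.118 / (2.50)² = 1.139.

1.14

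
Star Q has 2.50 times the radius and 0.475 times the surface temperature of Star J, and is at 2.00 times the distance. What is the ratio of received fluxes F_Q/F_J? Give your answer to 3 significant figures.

L_Q/L_J = (R_Q/R_J)²(T_Q/T_J)⁴ = (2.50)² × (0.475)⁴ = 0.3182.
F_Q/F_J = (L_Q/L_J)/(d_Q/d_J)² = 0.3182 / (2.00)² = 0.07954.

0.0795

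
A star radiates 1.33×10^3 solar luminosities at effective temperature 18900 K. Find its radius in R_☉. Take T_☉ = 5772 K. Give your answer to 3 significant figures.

R/R_☉ = √(L/L_☉) / (T/T_☉)² = √(1.33×10^3) / (3.274)²
       = 36.47 / 10.72 = 3.401.

3.40 R_☉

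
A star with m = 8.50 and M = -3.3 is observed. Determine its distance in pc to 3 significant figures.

2.29×10^3 pc

m − M = 5 log₁₀(d/10 pc)
8.50 − (-3.3) = 11.80 = 5 log₁₀(d/10)
d = 10 × 10^(11.80/5) = 10 × 10^2.360 = 2291 pc.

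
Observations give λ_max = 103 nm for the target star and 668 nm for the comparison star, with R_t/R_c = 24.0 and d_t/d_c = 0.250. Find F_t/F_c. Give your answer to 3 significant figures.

1.63×10^7

Wien's law: T_t/T_c = λ_c/λ_t = 668/103 = 6.485.
L_t/L_c = (R_t/R_c)²(T_t/T_c)⁴ = (24.0)²(6.485)⁴ = 1.019×10^6.
F_t/F_c = (L_t/L_c)/(d_t/d_c)² = 1.019×10^6/(0.250)² = 1.630×10^7.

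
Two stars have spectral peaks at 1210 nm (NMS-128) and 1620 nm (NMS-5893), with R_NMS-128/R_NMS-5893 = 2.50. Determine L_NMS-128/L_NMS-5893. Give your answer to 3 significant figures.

20.1

Wien's law gives T ∝ 1/λ_max, so T_NMS-128/T_NMS-5893 = λ_NMS-5893/λ_NMS-128 = 1620/1210 = 1.339.
Then L ∝ R²T⁴ gives L_NMS-128/L_NMS-5893 = (2.50)² × (1.339)⁴ = 6.250 × 3.213 = 20.08.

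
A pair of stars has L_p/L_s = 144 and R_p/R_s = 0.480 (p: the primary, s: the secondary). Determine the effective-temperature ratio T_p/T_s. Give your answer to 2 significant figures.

5.0

L ∝ R²T⁴ gives T ∝ (L/R²)^(1/4), so
T_p/T_s = (144 / 0.480²)^(1/4) = (625.0)^(1/4) = 5.000.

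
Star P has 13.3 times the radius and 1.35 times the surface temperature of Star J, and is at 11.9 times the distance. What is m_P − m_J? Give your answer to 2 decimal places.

L_P/L_J = (13.3)²(1.35)⁴ = 587.5.
F_P/F_J = (L_P/L_J)/(d_P/d_J)² = 587.5/141.6 = 4.149.
m_P − m_J = −2.5 log₁₀(4.149) = -1.54.

-1.54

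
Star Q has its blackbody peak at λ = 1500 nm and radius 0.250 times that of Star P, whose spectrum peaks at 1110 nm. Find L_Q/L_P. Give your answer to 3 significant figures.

Wien's law gives T ∝ 1/λ_max, so T_Q/T_P = λ_P/λ_Q = 1110/1500 = 0.7400.
Then L ∝ R²T⁴ gives L_Q/L_P = (0.250)² × (0.7400)⁴ = 0.06250 × 0.2999 = 0.01874.

0.0187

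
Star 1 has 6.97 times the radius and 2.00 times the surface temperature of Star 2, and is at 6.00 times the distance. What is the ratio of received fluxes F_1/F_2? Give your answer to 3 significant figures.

L_1/L_2 = (R_1/R_2)²(T_1/T_2)⁴ = (6.97)² × (2.00)⁴ = 777.3.
F_1/F_2 = (L_1/L_2)/(d_1/d_2)² = 777.3 / (6.00)² = 21.59.

21.6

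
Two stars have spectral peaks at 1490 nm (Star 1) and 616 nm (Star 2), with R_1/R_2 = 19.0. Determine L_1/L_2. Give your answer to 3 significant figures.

10.5

Wien's law gives T ∝ 1/λ_max, so T_1/T_2 = λ_2/λ_1 = 616/1490 = 0.4134.
Then L ∝ R²T⁴ gives L_1/L_2 = (19.0)² × (0.4134)⁴ = 361.0 × 0.02921 = 10.55.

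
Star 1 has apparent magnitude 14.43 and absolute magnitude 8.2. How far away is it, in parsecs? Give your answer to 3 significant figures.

m − M = 5 log₁₀(d/10 pc)
14.43 − (8.2) = 6.23 = 5 log₁₀(d/10)
d = 10 × 10^(6.23/5) = 10 × 10^1.246 = 176.2 pc.

176 pc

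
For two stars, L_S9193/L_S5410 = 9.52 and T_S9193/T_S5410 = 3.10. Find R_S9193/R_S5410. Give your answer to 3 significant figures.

0.321

L ∝ R²T⁴ gives R ∝ √L / T², so
R_S9193/R_S5410 = √(9.52) / (3.10)² = 3.085 / 9.610 = 0.3211.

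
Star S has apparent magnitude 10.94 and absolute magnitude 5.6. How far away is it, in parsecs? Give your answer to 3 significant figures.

117 pc

m − M = 5 log₁₀(d/10 pc)
10.94 − (5.6) = 5.34 = 5 log₁₀(d/10)
d = 10 × 10^(5.34/5) = 10 × 10^1.068 = 116.9 pc.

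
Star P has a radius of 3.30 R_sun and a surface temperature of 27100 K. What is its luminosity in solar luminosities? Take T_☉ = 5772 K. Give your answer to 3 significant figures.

L/L_☉ = (R/R_☉)² (T/T_☉)⁴ = (3.30)² × (27100/5772)⁴
       = 10.89 × (4.695)⁴ = 10.89 × 485.9 = 5292.

5.29×10^3 solar luminosities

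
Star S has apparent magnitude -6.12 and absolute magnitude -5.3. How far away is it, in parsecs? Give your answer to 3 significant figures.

6.85 pc

m − M = 5 log₁₀(d/10 pc)
-6.12 − (-5.3) = -0.82 = 5 log₁₀(d/10)
d = 10 × 10^(-0.82/5) = 10 × 10^-0.164 = 6.855 pc.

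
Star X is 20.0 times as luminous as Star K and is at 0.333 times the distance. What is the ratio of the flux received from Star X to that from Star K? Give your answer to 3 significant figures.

F = L/(4πd²), so F_X/F_K = (L_X/L_K) / (d_X/d_K)²
= 20.0 / (0.333)² = 20.0 / 0.1109 = 180.4.

180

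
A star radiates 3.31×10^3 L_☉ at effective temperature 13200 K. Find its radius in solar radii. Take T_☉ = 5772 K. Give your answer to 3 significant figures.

11.0 solar radii

R/R_☉ = √(L/L_☉) / (T/T_☉)² = √(3.31×10^3) / (2.287)²
       = 57.53 / 5.230 = 11.00.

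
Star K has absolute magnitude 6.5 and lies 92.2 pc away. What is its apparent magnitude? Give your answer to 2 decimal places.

m = M + 5 log₁₀(d/10 pc) = 6.5 + 5 log₁₀(92.2/10)
  = 6.5 + 5 × 0.965 = 6.5 + 4.82 = 11.32.

11.32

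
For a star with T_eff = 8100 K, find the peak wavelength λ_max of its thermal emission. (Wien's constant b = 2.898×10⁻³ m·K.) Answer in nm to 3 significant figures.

358 nm

λ_max = b/T = 2.898×10⁻³ / 8100 = 3.58×10^-7 m = 357.8 nm.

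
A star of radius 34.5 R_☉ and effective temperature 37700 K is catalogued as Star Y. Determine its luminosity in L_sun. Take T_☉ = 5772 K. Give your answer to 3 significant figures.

2.17×10^6 L_sun

L/L_☉ = (R/R_☉)² (T/T_☉)⁴ = (34.5)² × (37700/5772)⁴
       = 1190 × (6.532)⁴ = 1190 × 1820 = 2.166×10^6.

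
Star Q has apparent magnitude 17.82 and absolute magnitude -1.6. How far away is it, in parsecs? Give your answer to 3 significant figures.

7.66×10^4 pc

m − M = 5 log₁₀(d/10 pc)
17.82 − (-1.6) = 19.42 = 5 log₁₀(d/10)
d = 10 × 10^(19.42/5) = 10 × 10^3.884 = 7.656×10^4 pc.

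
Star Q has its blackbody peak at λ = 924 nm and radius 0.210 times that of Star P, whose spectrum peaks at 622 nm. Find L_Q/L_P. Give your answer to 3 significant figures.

0.00906

Wien's law gives T ∝ 1/λ_max, so T_Q/T_P = λ_P/λ_Q = 622/924 = 0.6732.
Then L ∝ R²T⁴ gives L_Q/L_P = (0.210)² × (0.6732)⁴ = 0.04410 × 0.2053 = 0.009055.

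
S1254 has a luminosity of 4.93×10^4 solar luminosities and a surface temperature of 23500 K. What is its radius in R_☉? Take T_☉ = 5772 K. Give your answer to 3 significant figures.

13.4 R_☉

R/R_☉ = √(L/L_☉) / (T/T_☉)² = √(4.93×10^4) / (4.071)²
       = 222.0 / 16.58 = 13.39.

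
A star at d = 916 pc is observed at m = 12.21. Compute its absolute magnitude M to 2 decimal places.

2.40

M = m − 5 log₁₀(d/10 pc) = 12.21 − 5 log₁₀(916/10)
  = 12.21 − 5 × 1.962 = 12.21 − 9.81 = 2.40.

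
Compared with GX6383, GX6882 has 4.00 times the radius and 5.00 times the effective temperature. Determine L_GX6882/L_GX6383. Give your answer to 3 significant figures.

1.00×10^4

From the Stefan–Boltzmann law, L ∝ R²T⁴, so
L_GX6882/L_GX6383 = (R_GX6882/R_GX6383)² (T_GX6882/T_GX6383)⁴ = (4.00)² × (5.00)⁴ = 16.00 × 625.0 = 1.000×10^4.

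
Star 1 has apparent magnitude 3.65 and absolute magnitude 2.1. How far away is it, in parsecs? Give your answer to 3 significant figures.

m − M = 5 log₁₀(d/10 pc)
3.65 − (2.1) = 1.55 = 5 log₁₀(d/10)
d = 10 × 10^(1.55/5) = 10 × 10^0.310 = 20.42 pc.

20.4 pc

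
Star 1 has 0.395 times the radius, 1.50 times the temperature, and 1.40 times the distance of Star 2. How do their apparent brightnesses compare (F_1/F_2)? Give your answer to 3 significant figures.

L_1/L_2 = (R_1/R_2)²(T_1/T_2)⁴ = (0.395)² × (1.50)⁴ = 0.7899.
F_1/F_2 = (L_1/L_2)/(d_1/d_2)² = 0.7899 / (1.40)² = 0.4030.

0.403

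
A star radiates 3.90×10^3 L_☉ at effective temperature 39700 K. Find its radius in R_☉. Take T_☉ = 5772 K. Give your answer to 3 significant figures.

R/R_☉ = √(L/L_☉) / (T/T_☉)² = √(3.90×10^3) / (6.878)²
       = 62.45 / 47.31 = 1.320.

1.32 R_☉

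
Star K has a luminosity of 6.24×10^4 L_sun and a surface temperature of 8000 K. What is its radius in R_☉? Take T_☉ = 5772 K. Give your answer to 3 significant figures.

130 R_☉

R/R_☉ = √(L/L_☉) / (T/T_☉)² = √(6.24×10^4) / (1.386)²
       = 249.8 / 1.921 = 130.0.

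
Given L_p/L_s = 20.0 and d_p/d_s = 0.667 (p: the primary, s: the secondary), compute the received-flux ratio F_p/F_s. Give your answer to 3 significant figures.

F = L/(4πd²), so F_p/F_s = (L_p/L_s) / (d_p/d_s)²
= 20.0 / (0.667)² = 20.0 / 0.4449 = 44.96.

45.0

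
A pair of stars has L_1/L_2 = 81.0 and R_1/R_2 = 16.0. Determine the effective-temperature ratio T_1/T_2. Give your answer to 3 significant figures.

L ∝ R²T⁴ gives T ∝ (L/R²)^(1/4), so
T_1/T_2 = (81.0 / 16.0²)^(1/4) = (0.3164)^(1/4) = 0.7500.

0.750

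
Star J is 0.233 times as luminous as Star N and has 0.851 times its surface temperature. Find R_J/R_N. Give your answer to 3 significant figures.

0.667

L ∝ R²T⁴ gives R ∝ √L / T², so
R_J/R_N = √(0.233) / (0.851)² = 0.4827 / 0.7242 = 0.6665.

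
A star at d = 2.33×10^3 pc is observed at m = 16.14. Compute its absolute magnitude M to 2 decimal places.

4.30

M = m − 5 log₁₀(d/10 pc) = 16.14 − 5 log₁₀(2.33×10^3/10)
  = 16.14 − 5 × 2.367 = 16.14 − 11.84 = 4.30.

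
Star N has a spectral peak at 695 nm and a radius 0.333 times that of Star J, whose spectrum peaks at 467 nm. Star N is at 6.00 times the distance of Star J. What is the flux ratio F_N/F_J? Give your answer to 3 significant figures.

6.28×10^-4

Wien's law: T_N/T_J = λ_J/λ_N = 467/695 = 0.6719.
L_N/L_J = (R_N/R_J)²(T_N/T_J)⁴ = (0.333)²(0.6719)⁴ = 0.02261.
F_N/F_J = (L_N/L_J)/(d_N/d_J)² = 0.02261/(6.00)² = 6.279×10^-4.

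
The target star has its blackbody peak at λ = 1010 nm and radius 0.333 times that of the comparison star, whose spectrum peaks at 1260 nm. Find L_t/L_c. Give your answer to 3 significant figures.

Wien's law gives T ∝ 1/λ_max, so T_t/T_c = λ_c/λ_t = 1260/1010 = 1.248.
Then L ∝ R²T⁴ gives L_t/L_c = (0.333)² × (1.248)⁴ = 0.1109 × 2.422 = 0.2686.

0.269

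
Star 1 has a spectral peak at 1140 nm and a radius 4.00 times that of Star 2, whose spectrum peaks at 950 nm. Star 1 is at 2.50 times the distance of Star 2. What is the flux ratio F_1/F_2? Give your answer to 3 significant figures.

Wien's law: T_1/T_2 = λ_2/λ_1 = 950/1140 = 0.8333.
L_1/L_2 = (R_1/R_2)²(T_1/T_2)⁴ = (4.00)²(0.8333)⁴ = 7.716.
F_1/F_2 = (L_1/L_2)/(d_1/d_2)² = 7.716/(2.50)² = 1.235.

1.23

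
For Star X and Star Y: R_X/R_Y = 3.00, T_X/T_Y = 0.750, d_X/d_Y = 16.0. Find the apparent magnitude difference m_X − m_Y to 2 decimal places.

4.88

L_X/L_Y = (3.00)²(0.750)⁴ = 2.848.
F_X/F_Y = (L_X/L_Y)/(d_X/d_Y)² = 2.848/256.0 = 0.01112.
m_X − m_Y = −2.5 log₁₀(0.01112) = 4.88.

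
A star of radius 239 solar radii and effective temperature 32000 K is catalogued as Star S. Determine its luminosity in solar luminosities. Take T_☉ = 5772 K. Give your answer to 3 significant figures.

5.40×10^7 solar luminosities

L/L_☉ = (R/R_☉)² (T/T_☉)⁴ = (239)² × (32000/5772)⁴
       = 5.712×10^4 × (5.544)⁴ = 5.712×10^4 × 944.7 = 5.396×10^7.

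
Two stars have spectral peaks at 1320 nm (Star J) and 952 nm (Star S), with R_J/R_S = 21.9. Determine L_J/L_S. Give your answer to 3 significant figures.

Wien's law gives T ∝ 1/λ_max, so T_J/T_S = λ_S/λ_J = 952/1320 = 0.7212.
Then L ∝ R²T⁴ gives L_J/L_S = (21.9)² × (0.7212)⁴ = 479.6 × 0.2706 = 129.8.

130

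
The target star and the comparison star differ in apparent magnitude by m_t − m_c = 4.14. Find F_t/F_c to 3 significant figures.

0.0221

F_t/F_c = 10^(−(m_t − m_c)/2.5) = 10^(-4.14/2.5) = 10^-1.656 = 0.02208.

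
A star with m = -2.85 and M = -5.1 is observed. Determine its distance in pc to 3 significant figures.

28.2 pc

m − M = 5 log₁₀(d/10 pc)
-2.85 − (-5.1) = 2.25 = 5 log₁₀(d/10)
d = 10 × 10^(2.25/5) = 10 × 10^0.450 = 28.18 pc.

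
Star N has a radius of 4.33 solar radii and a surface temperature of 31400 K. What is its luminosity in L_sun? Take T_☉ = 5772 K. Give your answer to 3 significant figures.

1.64×10^4 L_sun

L/L_☉ = (R/R_☉)² (T/T_☉)⁴ = (4.33)² × (31400/5772)⁴
       = 18.75 × (5.440)⁴ = 18.75 × 875.8 = 1.642×10^4.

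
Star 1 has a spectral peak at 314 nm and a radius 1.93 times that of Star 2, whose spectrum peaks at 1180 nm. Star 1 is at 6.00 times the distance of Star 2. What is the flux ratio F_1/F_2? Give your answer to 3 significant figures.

Wien's law: T_1/T_2 = λ_2/λ_1 = 1180/314 = 3.758.
L_1/L_2 = (R_1/R_2)²(T_1/T_2)⁴ = (1.93)²(3.758)⁴ = 742.9.
F_1/F_2 = (L_1/L_2)/(d_1/d_2)² = 742.9/(6.00)² = 20.64.

20.6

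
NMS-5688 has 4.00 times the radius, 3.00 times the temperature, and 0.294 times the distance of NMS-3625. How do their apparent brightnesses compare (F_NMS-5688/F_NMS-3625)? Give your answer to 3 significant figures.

L_NMS-5688/L_NMS-3625 = (R_NMS-5688/R_NMS-3625)²(T_NMS-5688/T_NMS-3625)⁴ = (4.00)² × (3.00)⁴ = 1296.
F_NMS-5688/F_NMS-3625 = (L_NMS-5688/L_NMS-3625)/(d_NMS-5688/d_NMS-3625)² = 1296 / (0.294)² = 1.499×10^4.

1.50×10^4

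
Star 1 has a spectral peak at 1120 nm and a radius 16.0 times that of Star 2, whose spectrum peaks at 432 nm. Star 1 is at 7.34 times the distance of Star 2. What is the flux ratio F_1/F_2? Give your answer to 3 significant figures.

0.105

Wien's law: T_1/T_2 = λ_2/λ_1 = 432/1120 = 0.3857.
L_1/L_2 = (R_1/R_2)²(T_1/T_2)⁴ = (16.0)²(0.3857)⁴ = 5.666.
F_1/F_2 = (L_1/L_2)/(d_1/d_2)² = 5.666/(7.34)² = 0.1052.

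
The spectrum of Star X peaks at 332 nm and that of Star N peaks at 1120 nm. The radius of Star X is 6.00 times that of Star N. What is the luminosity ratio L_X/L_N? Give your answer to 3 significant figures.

4.66×10^3

Wien's law gives T ∝ 1/λ_max, so T_X/T_N = λ_N/λ_X = 1120/332 = 3.373.
Then L ∝ R²T⁴ gives L_X/L_N = (6.00)² × (3.373)⁴ = 36.00 × 129.5 = 4663.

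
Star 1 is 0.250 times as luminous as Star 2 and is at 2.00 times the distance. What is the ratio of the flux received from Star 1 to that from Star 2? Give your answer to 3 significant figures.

0.0625

F = L/(4πd²), so F_1/F_2 = (L_1/L_2) / (d_1/d_2)²
= 0.250 / (2.00)² = 0.250 / 4.000 = 0.06250.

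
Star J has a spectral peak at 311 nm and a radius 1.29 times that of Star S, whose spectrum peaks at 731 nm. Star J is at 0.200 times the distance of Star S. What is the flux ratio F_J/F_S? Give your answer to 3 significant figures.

Wien's law: T_J/T_S = λ_S/λ_J = 731/311 = 2.350.
L_J/L_S = (R_J/R_S)²(T_J/T_S)⁴ = (1.29)²(2.350)⁴ = 50.79.
F_J/F_S = (L_J/L_S)/(d_J/d_S)² = 50.79/(0.200)² = 1270.

1.27×10^3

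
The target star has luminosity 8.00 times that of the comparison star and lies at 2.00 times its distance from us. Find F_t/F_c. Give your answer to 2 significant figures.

2.0

F = L/(4πd²), so F_t/F_c = (L_t/L_c) / (d_t/d_c)²
= 8.00 / (2.00)² = 8.00 / 4.000 = 2.000.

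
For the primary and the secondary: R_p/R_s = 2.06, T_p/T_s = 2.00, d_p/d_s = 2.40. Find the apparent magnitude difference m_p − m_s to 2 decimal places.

-2.68

L_p/L_s = (2.06)²(2.00)⁴ = 67.90.
F_p/F_s = (L_p/L_s)/(d_p/d_s)² = 67.90/5.760 = 11.79.
m_p − m_s = −2.5 log₁₀(11.79) = -2.68.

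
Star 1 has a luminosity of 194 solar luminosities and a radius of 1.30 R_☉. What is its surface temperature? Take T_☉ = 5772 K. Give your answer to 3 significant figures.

T/T_☉ = (L/L_☉)^(1/4) / (R/R_☉)^(1/2)
T = 5772 × (194)^(1/4) / √(1.30) = 5772 × 3.732 / 1.140 = 1.889×10^4 K.

1.89×10^4 K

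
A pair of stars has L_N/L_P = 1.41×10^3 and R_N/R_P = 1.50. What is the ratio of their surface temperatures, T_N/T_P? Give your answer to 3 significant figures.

5.00

L ∝ R²T⁴ gives T ∝ (L/R²)^(1/4), so
T_N/T_P = (1.41×10^3 / 1.50²)^(1/4) = (626.7)^(1/4) = 5.003.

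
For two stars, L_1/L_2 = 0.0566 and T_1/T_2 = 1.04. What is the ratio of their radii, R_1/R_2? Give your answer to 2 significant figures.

L ∝ R²T⁴ gives R ∝ √L / T², so
R_1/R_2 = √(0.0566) / (1.04)² = 0.2379 / 1.082 = 0.2200.

0.22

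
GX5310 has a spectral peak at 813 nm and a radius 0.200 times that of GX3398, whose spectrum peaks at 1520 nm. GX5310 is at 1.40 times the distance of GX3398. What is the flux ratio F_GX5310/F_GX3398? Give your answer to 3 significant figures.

Wien's law: T_GX5310/T_GX3398 = λ_GX3398/λ_GX5310 = 1520/813 = 1.870.
L_GX5310/L_GX3398 = (R_GX5310/R_GX3398)²(T_GX5310/T_GX3398)⁴ = (0.200)²(1.870)⁴ = 0.4887.
F_GX5310/F_GX3398 = (L_GX5310/L_GX3398)/(d_GX5310/d_GX3398)² = 0.4887/(1.40)² = 0.2494.

0.249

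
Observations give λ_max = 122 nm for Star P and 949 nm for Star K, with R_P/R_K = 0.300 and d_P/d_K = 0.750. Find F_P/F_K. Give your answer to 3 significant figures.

586

Wien's law: T_P/T_K = λ_K/λ_P = 949/122 = 7.779.
L_P/L_K = (R_P/R_K)²(T_P/T_K)⁴ = (0.300)²(7.779)⁴ = 329.5.
F_P/F_K = (L_P/L_K)/(d_P/d_K)² = 329.5/(0.750)² = 585.8.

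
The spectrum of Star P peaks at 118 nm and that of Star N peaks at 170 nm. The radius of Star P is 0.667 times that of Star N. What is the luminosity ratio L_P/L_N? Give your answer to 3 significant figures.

Wien's law gives T ∝ 1/λ_max, so T_P/T_N = λ_N/λ_P = 170/118 = 1.441.
Then L ∝ R²T⁴ gives L_P/L_N = (0.667)² × (1.441)⁴ = 0.4449 × 4.308 = 1.917.

1.92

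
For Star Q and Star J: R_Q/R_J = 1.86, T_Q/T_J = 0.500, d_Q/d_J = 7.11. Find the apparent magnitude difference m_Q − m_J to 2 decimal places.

5.92

L_Q/L_J = (1.86)²(0.500)⁴ = 0.2162.
F_Q/F_J = (L_Q/L_J)/(d_Q/d_J)² = 0.2162/50.55 = 0.004277.
m_Q − m_J = −2.5 log₁₀(0.004277) = 5.92.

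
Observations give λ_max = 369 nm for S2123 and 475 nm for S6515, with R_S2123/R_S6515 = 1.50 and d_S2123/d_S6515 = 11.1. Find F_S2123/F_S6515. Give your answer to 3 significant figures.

Wien's law: T_S2123/T_S6515 = λ_S6515/λ_S2123 = 475/369 = 1.287.
L_S2123/L_S6515 = (R_S2123/R_S6515)²(T_S2123/T_S6515)⁴ = (1.50)²(1.287)⁴ = 6.178.
F_S2123/F_S6515 = (L_S2123/L_S6515)/(d_S2123/d_S6515)² = 6.178/(11.1)² = 0.05014.

0.0501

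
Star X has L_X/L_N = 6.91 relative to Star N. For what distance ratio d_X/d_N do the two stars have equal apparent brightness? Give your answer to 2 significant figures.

Equal flux requires L_X/d_X² = L_N/d_N², so d_X/d_N = √(L_X/L_N)
= √(6.91) = 2.629.

2.6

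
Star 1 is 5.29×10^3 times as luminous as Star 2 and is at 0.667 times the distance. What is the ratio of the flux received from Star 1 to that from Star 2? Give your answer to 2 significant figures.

1.2×10^4

F = L/(4πd²), so F_1/F_2 = (L_1/L_2) / (d_1/d_2)²
= 5.29×10^3 / (0.667)² = 5.29×10^3 / 0.4449 = 1.189×10^4.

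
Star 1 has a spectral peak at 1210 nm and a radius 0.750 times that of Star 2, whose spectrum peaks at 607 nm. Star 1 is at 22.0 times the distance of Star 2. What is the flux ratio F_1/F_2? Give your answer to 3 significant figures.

7.36×10^-5

Wien's law: T_1/T_2 = λ_2/λ_1 = 607/1210 = 0.5017.
L_1/L_2 = (R_1/R_2)²(T_1/T_2)⁴ = (0.750)²(0.5017)⁴ = 0.03562.
F_1/F_2 = (L_1/L_2)/(d_1/d_2)² = 0.03562/(22.0)² = 7.360×10^-5.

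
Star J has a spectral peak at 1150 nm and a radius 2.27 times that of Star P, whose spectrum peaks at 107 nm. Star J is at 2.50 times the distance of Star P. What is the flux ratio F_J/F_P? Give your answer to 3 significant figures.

6.18×10^-5

Wien's law: T_J/T_P = λ_P/λ_J = 107/1150 = 0.09304.
L_J/L_P = (R_J/R_P)²(T_J/T_P)⁴ = (2.27)²(0.09304)⁴ = 3.862×10^-4.
F_J/F_P = (L_J/L_P)/(d_J/d_P)² = 3.862×10^-4/(2.50)² = 6.179×10^-5.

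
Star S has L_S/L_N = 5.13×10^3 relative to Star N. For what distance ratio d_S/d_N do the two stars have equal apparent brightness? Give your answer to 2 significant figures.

72

Equal flux requires L_S/d_S² = L_N/d_N², so d_S/d_N = √(L_S/L_N)
= √(5.13×10^3) = 71.62.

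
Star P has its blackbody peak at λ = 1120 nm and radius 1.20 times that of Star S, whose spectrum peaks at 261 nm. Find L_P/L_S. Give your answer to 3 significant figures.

0.00425

Wien's law gives T ∝ 1/λ_max, so T_P/T_S = λ_S/λ_P = 261/1120 = 0.2330.
Then L ∝ R²T⁴ gives L_P/L_S = (1.20)² × (0.2330)⁴ = 1.440 × 0.002949 = 0.004247.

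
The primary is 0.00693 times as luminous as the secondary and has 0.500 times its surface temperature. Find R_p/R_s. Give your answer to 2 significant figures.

L ∝ R²T⁴ gives R ∝ √L / T², so
R_p/R_s = √(0.00693) / (0.500)² = 0.08325 / 0.2500 = 0.3330.

0.33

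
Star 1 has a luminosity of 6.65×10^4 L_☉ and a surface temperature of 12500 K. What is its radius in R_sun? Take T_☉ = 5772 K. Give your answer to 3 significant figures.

55.0 R_sun

R/R_☉ = √(L/L_☉) / (T/T_☉)² = √(6.65×10^4) / (2.166)²
       = 257.9 / 4.690 = 54.98.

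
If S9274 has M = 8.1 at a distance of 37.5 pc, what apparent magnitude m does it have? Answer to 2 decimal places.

10.97

m = M + 5 log₁₀(d/10 pc) = 8.1 + 5 log₁₀(37.5/10)
  = 8.1 + 5 × 0.574 = 8.1 + 2.87 = 10.97.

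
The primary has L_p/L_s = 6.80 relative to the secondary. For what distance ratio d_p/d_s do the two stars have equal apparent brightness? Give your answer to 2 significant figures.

2.6

Equal flux requires L_p/d_p² = L_s/d_s², so d_p/d_s = √(L_p/L_s)
= √(6.80) = 2.608.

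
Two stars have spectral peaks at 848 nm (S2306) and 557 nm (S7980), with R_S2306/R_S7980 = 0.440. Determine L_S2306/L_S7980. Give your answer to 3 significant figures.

Wien's law gives T ∝ 1/λ_max, so T_S2306/T_S7980 = λ_S7980/λ_S2306 = 557/848 = 0.6568.
Then L ∝ R²T⁴ gives L_S2306/L_S7980 = (0.440)² × (0.6568)⁴ = 0.1936 × 0.1861 = 0.03604.

0.0360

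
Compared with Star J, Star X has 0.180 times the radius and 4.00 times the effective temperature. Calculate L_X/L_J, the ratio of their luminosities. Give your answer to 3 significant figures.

From the Stefan–Boltzmann law, L ∝ R²T⁴, so
L_X/L_J = (R_X/R_J)² (T_X/T_J)⁴ = (0.180)² × (4.00)⁴ = 0.03240 × 256.0 = 8.294.

8.29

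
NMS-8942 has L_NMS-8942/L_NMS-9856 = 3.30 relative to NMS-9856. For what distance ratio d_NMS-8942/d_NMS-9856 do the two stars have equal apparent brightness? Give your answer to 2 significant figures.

1.8

Equal flux requires L_NMS-8942/d_NMS-8942² = L_NMS-9856/d_NMS-9856², so d_NMS-8942/d_NMS-9856 = √(L_NMS-8942/L_NMS-9856)
= √(3.30) = 1.817.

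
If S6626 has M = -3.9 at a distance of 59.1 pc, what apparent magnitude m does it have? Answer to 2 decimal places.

m = M + 5 log₁₀(d/10 pc) = -3.9 + 5 log₁₀(59.1/10)
  = -3.9 + 5 × 0.772 = -3.9 + 3.86 = -0.04.

-0.04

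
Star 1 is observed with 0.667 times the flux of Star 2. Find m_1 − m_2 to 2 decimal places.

0.44

m_1 − m_2 = −2.5 log₁₀(F_1/F_2) = −2.5 log₁₀(0.667) = −2.5 × (-0.176) = 0.440.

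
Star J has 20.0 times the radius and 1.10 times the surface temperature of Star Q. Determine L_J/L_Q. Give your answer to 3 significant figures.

From the Stefan–Boltzmann law, L ∝ R²T⁴, so
L_J/L_Q = (R_J/R_Q)² (T_J/T_Q)⁴ = (20.0)² × (1.10)⁴ = 400.0 × 1.464 = 585.6.

586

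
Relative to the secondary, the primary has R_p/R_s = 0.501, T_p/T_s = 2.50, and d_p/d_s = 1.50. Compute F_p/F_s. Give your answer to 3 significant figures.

L_p/L_s = (R_p/R_s)²(T_p/T_s)⁴ = (0.501)² × (2.50)⁴ = 9.805.
F_p/F_s = (L_p/L_s)/(d_p/d_s)² = 9.805 / (1.50)² = 4.358.

4.36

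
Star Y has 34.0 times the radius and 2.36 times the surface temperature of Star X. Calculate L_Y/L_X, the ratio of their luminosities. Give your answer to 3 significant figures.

From the Stefan–Boltzmann law, L ∝ R²T⁴, so
L_Y/L_X = (R_Y/R_X)² (T_Y/T_X)⁴ = (34.0)² × (2.36)⁴ = 1156 × 31.02 = 3.586×10^4.

3.59×10^4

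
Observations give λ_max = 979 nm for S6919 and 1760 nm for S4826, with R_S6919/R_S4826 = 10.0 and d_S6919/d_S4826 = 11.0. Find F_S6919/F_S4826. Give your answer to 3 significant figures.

8.63

Wien's law: T_S6919/T_S4826 = λ_S4826/λ_S6919 = 1760/979 = 1.798.
L_S6919/L_S4826 = (R_S6919/R_S4826)²(T_S6919/T_S4826)⁴ = (10.0)²(1.798)⁴ = 1045.
F_S6919/F_S4826 = (L_S6919/L_S4826)/(d_S6919/d_S4826)² = 1045/(11.0)² = 8.632.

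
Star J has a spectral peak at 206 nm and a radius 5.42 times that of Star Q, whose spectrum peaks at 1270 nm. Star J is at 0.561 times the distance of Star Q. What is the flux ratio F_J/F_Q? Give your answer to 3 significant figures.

Wien's law: T_J/T_Q = λ_Q/λ_J = 1270/206 = 6.165.
L_J/L_Q = (R_J/R_Q)²(T_J/T_Q)⁴ = (5.42)²(6.165)⁴ = 4.244×10^4.
F_J/F_Q = (L_J/L_Q)/(d_J/d_Q)² = 4.244×10^4/(0.561)² = 1.348×10^5.

1.35×10^5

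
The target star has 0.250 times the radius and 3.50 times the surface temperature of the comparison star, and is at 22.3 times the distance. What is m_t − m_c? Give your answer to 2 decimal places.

L_t/L_c = (0.250)²(3.50)⁴ = 9.379.
F_t/F_c = (L_t/L_c)/(d_t/d_c)² = 9.379/497.3 = 0.01886.
m_t − m_c = −2.5 log₁₀(0.01886) = 4.31.

4.31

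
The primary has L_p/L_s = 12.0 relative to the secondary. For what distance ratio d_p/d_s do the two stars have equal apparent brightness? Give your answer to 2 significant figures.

3.5

Equal flux requires L_p/d_p² = L_s/d_s², so d_p/d_s = √(L_p/L_s)
= √(12.0) = 3.464.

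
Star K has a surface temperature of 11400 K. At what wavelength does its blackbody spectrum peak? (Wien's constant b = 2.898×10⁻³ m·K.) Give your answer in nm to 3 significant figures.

λ_max = b/T = 2.898×10⁻³ / 11400 = 2.54×10^-7 m = 254.2 nm.

254 nm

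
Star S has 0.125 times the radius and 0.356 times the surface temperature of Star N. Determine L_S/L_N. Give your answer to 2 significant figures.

From the Stefan–Boltzmann law, L ∝ R²T⁴, so
L_S/L_N = (R_S/R_N)² (T_S/T_N)⁴ = (0.125)² × (0.356)⁴ = 0.01562 × 0.01606 = 2.510×10^-4.

2.5×10^-4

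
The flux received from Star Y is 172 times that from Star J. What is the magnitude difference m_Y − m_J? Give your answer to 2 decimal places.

m_Y − m_J = −2.5 log₁₀(F_Y/F_J) = −2.5 log₁₀(172) = −2.5 × (2.236) = -5.589.

-5.59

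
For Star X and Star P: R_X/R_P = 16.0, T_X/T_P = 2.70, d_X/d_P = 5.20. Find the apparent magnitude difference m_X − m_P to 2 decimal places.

L_X/L_P = (16.0)²(2.70)⁴ = 1.360×10^4.
F_X/F_P = (L_X/L_P)/(d_X/d_P)² = 1.360×10^4/27.04 = 503.1.
m_X − m_P = −2.5 log₁₀(503.1) = -6.75.

-6.75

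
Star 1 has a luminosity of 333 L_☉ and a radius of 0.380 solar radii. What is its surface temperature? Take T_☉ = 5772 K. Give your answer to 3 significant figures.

4.00×10^4 K

T/T_☉ = (L/L_☉)^(1/4) / (R/R_☉)^(1/2)
T = 5772 × (333)^(1/4) / √(0.380) = 5772 × 4.272 / 0.6164 = 4.000×10^4 K.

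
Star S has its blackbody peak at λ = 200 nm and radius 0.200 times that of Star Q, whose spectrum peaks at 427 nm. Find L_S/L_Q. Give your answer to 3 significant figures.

0.831

Wien's law gives T ∝ 1/λ_max, so T_S/T_Q = λ_Q/λ_S = 427/200 = 2.135.
Then L ∝ R²T⁴ gives L_S/L_Q = (0.200)² × (2.135)⁴ = 0.04000 × 20.78 = 0.8311.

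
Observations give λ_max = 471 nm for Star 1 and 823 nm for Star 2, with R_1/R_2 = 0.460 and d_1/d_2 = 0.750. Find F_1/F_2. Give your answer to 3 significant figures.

Wien's law: T_1/T_2 = λ_2/λ_1 = 823/471 = 1.747.
L_1/L_2 = (R_1/R_2)²(T_1/T_2)⁴ = (0.460)²(1.747)⁴ = 1.973.
F_1/F_2 = (L_1/L_2)/(d_1/d_2)² = 1.973/(0.750)² = 3.507.

3.51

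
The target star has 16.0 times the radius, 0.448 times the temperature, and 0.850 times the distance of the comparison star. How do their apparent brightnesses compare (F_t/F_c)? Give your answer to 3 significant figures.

L_t/L_c = (R_t/R_c)²(T_t/T_c)⁴ = (16.0)² × (0.448)⁴ = 10.31.
F_t/F_c = (L_t/L_c)/(d_t/d_c)² = 10.31 / (0.850)² = 14.27.

14.3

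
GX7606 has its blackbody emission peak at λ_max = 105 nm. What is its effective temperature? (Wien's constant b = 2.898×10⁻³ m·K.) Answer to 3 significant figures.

2.76×10^4 K

T = b/λ_max = 2.898×10⁻³ / (105×10⁻⁹) = 2.760×10^4 K.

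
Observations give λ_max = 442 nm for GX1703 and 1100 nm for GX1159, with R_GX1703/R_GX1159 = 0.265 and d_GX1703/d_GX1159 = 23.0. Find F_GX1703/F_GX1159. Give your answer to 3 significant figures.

Wien's law: T_GX1703/T_GX1159 = λ_GX1159/λ_GX1703 = 1100/442 = 2.489.
L_GX1703/L_GX1159 = (R_GX1703/R_GX1159)²(T_GX1703/T_GX1159)⁴ = (0.265)²(2.489)⁴ = 2.694.
F_GX1703/F_GX1159 = (L_GX1703/L_GX1159)/(d_GX1703/d_GX1159)² = 2.694/(23.0)² = 0.005092.

0.00509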